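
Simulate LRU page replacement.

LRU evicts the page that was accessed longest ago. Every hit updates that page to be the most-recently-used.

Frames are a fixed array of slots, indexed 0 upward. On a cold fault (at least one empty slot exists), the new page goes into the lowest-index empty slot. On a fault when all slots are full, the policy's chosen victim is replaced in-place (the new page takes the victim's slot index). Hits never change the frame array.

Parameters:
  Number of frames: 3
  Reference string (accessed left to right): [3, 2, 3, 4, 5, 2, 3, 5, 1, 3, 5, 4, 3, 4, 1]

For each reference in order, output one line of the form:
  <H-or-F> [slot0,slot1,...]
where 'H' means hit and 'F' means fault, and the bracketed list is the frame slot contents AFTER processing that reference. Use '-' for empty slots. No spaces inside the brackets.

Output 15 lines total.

F [3,-,-]
F [3,2,-]
H [3,2,-]
F [3,2,4]
F [3,5,4]
F [2,5,4]
F [2,5,3]
H [2,5,3]
F [1,5,3]
H [1,5,3]
H [1,5,3]
F [4,5,3]
H [4,5,3]
H [4,5,3]
F [4,1,3]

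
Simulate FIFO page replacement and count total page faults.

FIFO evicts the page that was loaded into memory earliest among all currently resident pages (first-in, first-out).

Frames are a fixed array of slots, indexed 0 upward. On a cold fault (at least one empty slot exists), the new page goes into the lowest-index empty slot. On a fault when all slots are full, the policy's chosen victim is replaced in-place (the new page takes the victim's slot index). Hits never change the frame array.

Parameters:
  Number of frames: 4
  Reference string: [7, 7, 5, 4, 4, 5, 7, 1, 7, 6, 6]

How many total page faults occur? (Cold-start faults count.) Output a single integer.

Answer: 5

Derivation:
Step 0: ref 7 → FAULT, frames=[7,-,-,-]
Step 1: ref 7 → HIT, frames=[7,-,-,-]
Step 2: ref 5 → FAULT, frames=[7,5,-,-]
Step 3: ref 4 → FAULT, frames=[7,5,4,-]
Step 4: ref 4 → HIT, frames=[7,5,4,-]
Step 5: ref 5 → HIT, frames=[7,5,4,-]
Step 6: ref 7 → HIT, frames=[7,5,4,-]
Step 7: ref 1 → FAULT, frames=[7,5,4,1]
Step 8: ref 7 → HIT, frames=[7,5,4,1]
Step 9: ref 6 → FAULT (evict 7), frames=[6,5,4,1]
Step 10: ref 6 → HIT, frames=[6,5,4,1]
Total faults: 5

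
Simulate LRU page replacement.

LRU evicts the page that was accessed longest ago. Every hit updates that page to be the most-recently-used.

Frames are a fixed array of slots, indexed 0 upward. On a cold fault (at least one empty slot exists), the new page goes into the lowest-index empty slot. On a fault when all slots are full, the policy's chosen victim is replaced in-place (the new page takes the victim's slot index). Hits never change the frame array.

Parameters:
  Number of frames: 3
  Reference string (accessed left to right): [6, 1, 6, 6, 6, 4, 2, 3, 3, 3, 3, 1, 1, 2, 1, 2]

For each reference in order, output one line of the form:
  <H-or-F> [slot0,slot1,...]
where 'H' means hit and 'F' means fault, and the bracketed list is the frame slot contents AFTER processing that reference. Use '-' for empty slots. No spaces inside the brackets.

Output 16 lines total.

F [6,-,-]
F [6,1,-]
H [6,1,-]
H [6,1,-]
H [6,1,-]
F [6,1,4]
F [6,2,4]
F [3,2,4]
H [3,2,4]
H [3,2,4]
H [3,2,4]
F [3,2,1]
H [3,2,1]
H [3,2,1]
H [3,2,1]
H [3,2,1]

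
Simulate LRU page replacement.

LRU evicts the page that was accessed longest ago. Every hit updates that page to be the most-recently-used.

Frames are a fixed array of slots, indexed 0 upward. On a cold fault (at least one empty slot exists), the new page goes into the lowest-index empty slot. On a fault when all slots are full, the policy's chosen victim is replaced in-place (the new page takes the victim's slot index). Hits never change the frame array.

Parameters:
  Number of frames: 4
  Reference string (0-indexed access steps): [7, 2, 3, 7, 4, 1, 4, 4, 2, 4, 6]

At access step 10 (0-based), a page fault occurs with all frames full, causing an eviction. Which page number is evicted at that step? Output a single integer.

Answer: 7

Derivation:
Step 0: ref 7 -> FAULT, frames=[7,-,-,-]
Step 1: ref 2 -> FAULT, frames=[7,2,-,-]
Step 2: ref 3 -> FAULT, frames=[7,2,3,-]
Step 3: ref 7 -> HIT, frames=[7,2,3,-]
Step 4: ref 4 -> FAULT, frames=[7,2,3,4]
Step 5: ref 1 -> FAULT, evict 2, frames=[7,1,3,4]
Step 6: ref 4 -> HIT, frames=[7,1,3,4]
Step 7: ref 4 -> HIT, frames=[7,1,3,4]
Step 8: ref 2 -> FAULT, evict 3, frames=[7,1,2,4]
Step 9: ref 4 -> HIT, frames=[7,1,2,4]
Step 10: ref 6 -> FAULT, evict 7, frames=[6,1,2,4]
At step 10: evicted page 7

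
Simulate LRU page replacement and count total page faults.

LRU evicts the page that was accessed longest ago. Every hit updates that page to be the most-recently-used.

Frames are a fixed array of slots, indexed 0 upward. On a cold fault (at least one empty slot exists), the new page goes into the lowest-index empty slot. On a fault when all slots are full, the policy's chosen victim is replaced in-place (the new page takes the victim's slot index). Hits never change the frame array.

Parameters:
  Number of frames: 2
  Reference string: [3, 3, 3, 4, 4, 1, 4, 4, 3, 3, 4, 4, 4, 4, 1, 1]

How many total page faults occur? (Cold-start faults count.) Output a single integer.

Step 0: ref 3 → FAULT, frames=[3,-]
Step 1: ref 3 → HIT, frames=[3,-]
Step 2: ref 3 → HIT, frames=[3,-]
Step 3: ref 4 → FAULT, frames=[3,4]
Step 4: ref 4 → HIT, frames=[3,4]
Step 5: ref 1 → FAULT (evict 3), frames=[1,4]
Step 6: ref 4 → HIT, frames=[1,4]
Step 7: ref 4 → HIT, frames=[1,4]
Step 8: ref 3 → FAULT (evict 1), frames=[3,4]
Step 9: ref 3 → HIT, frames=[3,4]
Step 10: ref 4 → HIT, frames=[3,4]
Step 11: ref 4 → HIT, frames=[3,4]
Step 12: ref 4 → HIT, frames=[3,4]
Step 13: ref 4 → HIT, frames=[3,4]
Step 14: ref 1 → FAULT (evict 3), frames=[1,4]
Step 15: ref 1 → HIT, frames=[1,4]
Total faults: 5

Answer: 5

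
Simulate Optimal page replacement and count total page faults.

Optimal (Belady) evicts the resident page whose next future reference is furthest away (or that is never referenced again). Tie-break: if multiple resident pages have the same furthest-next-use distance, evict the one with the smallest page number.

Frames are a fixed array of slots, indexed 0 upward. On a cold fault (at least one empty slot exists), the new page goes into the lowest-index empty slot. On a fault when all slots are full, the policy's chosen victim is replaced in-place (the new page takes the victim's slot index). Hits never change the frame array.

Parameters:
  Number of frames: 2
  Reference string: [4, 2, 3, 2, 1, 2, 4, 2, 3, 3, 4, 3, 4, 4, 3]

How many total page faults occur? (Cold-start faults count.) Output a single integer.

Step 0: ref 4 → FAULT, frames=[4,-]
Step 1: ref 2 → FAULT, frames=[4,2]
Step 2: ref 3 → FAULT (evict 4), frames=[3,2]
Step 3: ref 2 → HIT, frames=[3,2]
Step 4: ref 1 → FAULT (evict 3), frames=[1,2]
Step 5: ref 2 → HIT, frames=[1,2]
Step 6: ref 4 → FAULT (evict 1), frames=[4,2]
Step 7: ref 2 → HIT, frames=[4,2]
Step 8: ref 3 → FAULT (evict 2), frames=[4,3]
Step 9: ref 3 → HIT, frames=[4,3]
Step 10: ref 4 → HIT, frames=[4,3]
Step 11: ref 3 → HIT, frames=[4,3]
Step 12: ref 4 → HIT, frames=[4,3]
Step 13: ref 4 → HIT, frames=[4,3]
Step 14: ref 3 → HIT, frames=[4,3]
Total faults: 6

Answer: 6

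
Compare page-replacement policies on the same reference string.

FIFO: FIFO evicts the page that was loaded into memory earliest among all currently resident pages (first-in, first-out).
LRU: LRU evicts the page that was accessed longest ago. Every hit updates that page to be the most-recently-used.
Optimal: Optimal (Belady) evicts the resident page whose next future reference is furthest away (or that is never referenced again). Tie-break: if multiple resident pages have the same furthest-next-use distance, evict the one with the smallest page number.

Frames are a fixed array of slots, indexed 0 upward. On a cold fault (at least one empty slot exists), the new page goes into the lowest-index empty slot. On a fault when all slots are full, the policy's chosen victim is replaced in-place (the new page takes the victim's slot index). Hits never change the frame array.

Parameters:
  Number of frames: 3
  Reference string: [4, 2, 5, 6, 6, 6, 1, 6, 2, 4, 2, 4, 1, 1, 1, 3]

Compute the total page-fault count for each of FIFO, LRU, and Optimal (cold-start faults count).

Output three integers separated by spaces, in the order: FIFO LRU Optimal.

Answer: 8 9 7

Derivation:
--- FIFO ---
  step 0: ref 4 -> FAULT, frames=[4,-,-] (faults so far: 1)
  step 1: ref 2 -> FAULT, frames=[4,2,-] (faults so far: 2)
  step 2: ref 5 -> FAULT, frames=[4,2,5] (faults so far: 3)
  step 3: ref 6 -> FAULT, evict 4, frames=[6,2,5] (faults so far: 4)
  step 4: ref 6 -> HIT, frames=[6,2,5] (faults so far: 4)
  step 5: ref 6 -> HIT, frames=[6,2,5] (faults so far: 4)
  step 6: ref 1 -> FAULT, evict 2, frames=[6,1,5] (faults so far: 5)
  step 7: ref 6 -> HIT, frames=[6,1,5] (faults so far: 5)
  step 8: ref 2 -> FAULT, evict 5, frames=[6,1,2] (faults so far: 6)
  step 9: ref 4 -> FAULT, evict 6, frames=[4,1,2] (faults so far: 7)
  step 10: ref 2 -> HIT, frames=[4,1,2] (faults so far: 7)
  step 11: ref 4 -> HIT, frames=[4,1,2] (faults so far: 7)
  step 12: ref 1 -> HIT, frames=[4,1,2] (faults so far: 7)
  step 13: ref 1 -> HIT, frames=[4,1,2] (faults so far: 7)
  step 14: ref 1 -> HIT, frames=[4,1,2] (faults so far: 7)
  step 15: ref 3 -> FAULT, evict 1, frames=[4,3,2] (faults so far: 8)
  FIFO total faults: 8
--- LRU ---
  step 0: ref 4 -> FAULT, frames=[4,-,-] (faults so far: 1)
  step 1: ref 2 -> FAULT, frames=[4,2,-] (faults so far: 2)
  step 2: ref 5 -> FAULT, frames=[4,2,5] (faults so far: 3)
  step 3: ref 6 -> FAULT, evict 4, frames=[6,2,5] (faults so far: 4)
  step 4: ref 6 -> HIT, frames=[6,2,5] (faults so far: 4)
  step 5: ref 6 -> HIT, frames=[6,2,5] (faults so far: 4)
  step 6: ref 1 -> FAULT, evict 2, frames=[6,1,5] (faults so far: 5)
  step 7: ref 6 -> HIT, frames=[6,1,5] (faults so far: 5)
  step 8: ref 2 -> FAULT, evict 5, frames=[6,1,2] (faults so far: 6)
  step 9: ref 4 -> FAULT, evict 1, frames=[6,4,2] (faults so far: 7)
  step 10: ref 2 -> HIT, frames=[6,4,2] (faults so far: 7)
  step 11: ref 4 -> HIT, frames=[6,4,2] (faults so far: 7)
  step 12: ref 1 -> FAULT, evict 6, frames=[1,4,2] (faults so far: 8)
  step 13: ref 1 -> HIT, frames=[1,4,2] (faults so far: 8)
  step 14: ref 1 -> HIT, frames=[1,4,2] (faults so far: 8)
  step 15: ref 3 -> FAULT, evict 2, frames=[1,4,3] (faults so far: 9)
  LRU total faults: 9
--- Optimal ---
  step 0: ref 4 -> FAULT, frames=[4,-,-] (faults so far: 1)
  step 1: ref 2 -> FAULT, frames=[4,2,-] (faults so far: 2)
  step 2: ref 5 -> FAULT, frames=[4,2,5] (faults so far: 3)
  step 3: ref 6 -> FAULT, evict 5, frames=[4,2,6] (faults so far: 4)
  step 4: ref 6 -> HIT, frames=[4,2,6] (faults so far: 4)
  step 5: ref 6 -> HIT, frames=[4,2,6] (faults so far: 4)
  step 6: ref 1 -> FAULT, evict 4, frames=[1,2,6] (faults so far: 5)
  step 7: ref 6 -> HIT, frames=[1,2,6] (faults so far: 5)
  step 8: ref 2 -> HIT, frames=[1,2,6] (faults so far: 5)
  step 9: ref 4 -> FAULT, evict 6, frames=[1,2,4] (faults so far: 6)
  step 10: ref 2 -> HIT, frames=[1,2,4] (faults so far: 6)
  step 11: ref 4 -> HIT, frames=[1,2,4] (faults so far: 6)
  step 12: ref 1 -> HIT, frames=[1,2,4] (faults so far: 6)
  step 13: ref 1 -> HIT, frames=[1,2,4] (faults so far: 6)
  step 14: ref 1 -> HIT, frames=[1,2,4] (faults so far: 6)
  step 15: ref 3 -> FAULT, evict 1, frames=[3,2,4] (faults so far: 7)
  Optimal total faults: 7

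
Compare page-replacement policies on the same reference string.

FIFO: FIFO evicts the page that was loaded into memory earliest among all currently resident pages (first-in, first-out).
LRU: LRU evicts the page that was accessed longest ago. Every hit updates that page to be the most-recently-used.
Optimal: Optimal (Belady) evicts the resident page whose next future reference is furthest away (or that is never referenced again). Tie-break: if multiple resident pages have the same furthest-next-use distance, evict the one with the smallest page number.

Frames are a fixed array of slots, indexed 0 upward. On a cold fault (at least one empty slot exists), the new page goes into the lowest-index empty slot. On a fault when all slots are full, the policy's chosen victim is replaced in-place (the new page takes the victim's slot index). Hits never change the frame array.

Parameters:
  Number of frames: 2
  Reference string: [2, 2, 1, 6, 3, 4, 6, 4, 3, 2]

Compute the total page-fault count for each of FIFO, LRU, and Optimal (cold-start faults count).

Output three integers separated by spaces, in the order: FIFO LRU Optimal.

Answer: 8 8 7

Derivation:
--- FIFO ---
  step 0: ref 2 -> FAULT, frames=[2,-] (faults so far: 1)
  step 1: ref 2 -> HIT, frames=[2,-] (faults so far: 1)
  step 2: ref 1 -> FAULT, frames=[2,1] (faults so far: 2)
  step 3: ref 6 -> FAULT, evict 2, frames=[6,1] (faults so far: 3)
  step 4: ref 3 -> FAULT, evict 1, frames=[6,3] (faults so far: 4)
  step 5: ref 4 -> FAULT, evict 6, frames=[4,3] (faults so far: 5)
  step 6: ref 6 -> FAULT, evict 3, frames=[4,6] (faults so far: 6)
  step 7: ref 4 -> HIT, frames=[4,6] (faults so far: 6)
  step 8: ref 3 -> FAULT, evict 4, frames=[3,6] (faults so far: 7)
  step 9: ref 2 -> FAULT, evict 6, frames=[3,2] (faults so far: 8)
  FIFO total faults: 8
--- LRU ---
  step 0: ref 2 -> FAULT, frames=[2,-] (faults so far: 1)
  step 1: ref 2 -> HIT, frames=[2,-] (faults so far: 1)
  step 2: ref 1 -> FAULT, frames=[2,1] (faults so far: 2)
  step 3: ref 6 -> FAULT, evict 2, frames=[6,1] (faults so far: 3)
  step 4: ref 3 -> FAULT, evict 1, frames=[6,3] (faults so far: 4)
  step 5: ref 4 -> FAULT, evict 6, frames=[4,3] (faults so far: 5)
  step 6: ref 6 -> FAULT, evict 3, frames=[4,6] (faults so far: 6)
  step 7: ref 4 -> HIT, frames=[4,6] (faults so far: 6)
  step 8: ref 3 -> FAULT, evict 6, frames=[4,3] (faults so far: 7)
  step 9: ref 2 -> FAULT, evict 4, frames=[2,3] (faults so far: 8)
  LRU total faults: 8
--- Optimal ---
  step 0: ref 2 -> FAULT, frames=[2,-] (faults so far: 1)
  step 1: ref 2 -> HIT, frames=[2,-] (faults so far: 1)
  step 2: ref 1 -> FAULT, frames=[2,1] (faults so far: 2)
  step 3: ref 6 -> FAULT, evict 1, frames=[2,6] (faults so far: 3)
  step 4: ref 3 -> FAULT, evict 2, frames=[3,6] (faults so far: 4)
  step 5: ref 4 -> FAULT, evict 3, frames=[4,6] (faults so far: 5)
  step 6: ref 6 -> HIT, frames=[4,6] (faults so far: 5)
  step 7: ref 4 -> HIT, frames=[4,6] (faults so far: 5)
  step 8: ref 3 -> FAULT, evict 4, frames=[3,6] (faults so far: 6)
  step 9: ref 2 -> FAULT, evict 3, frames=[2,6] (faults so far: 7)
  Optimal total faults: 7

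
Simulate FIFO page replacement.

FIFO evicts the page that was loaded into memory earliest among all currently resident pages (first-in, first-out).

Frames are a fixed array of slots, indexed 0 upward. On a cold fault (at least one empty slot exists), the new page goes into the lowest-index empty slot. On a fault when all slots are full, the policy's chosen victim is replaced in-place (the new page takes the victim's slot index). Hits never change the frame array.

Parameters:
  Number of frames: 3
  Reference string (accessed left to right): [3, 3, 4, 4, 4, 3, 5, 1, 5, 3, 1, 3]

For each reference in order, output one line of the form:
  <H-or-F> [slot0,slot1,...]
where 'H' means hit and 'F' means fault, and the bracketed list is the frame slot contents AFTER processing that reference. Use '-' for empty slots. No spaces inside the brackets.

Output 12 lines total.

F [3,-,-]
H [3,-,-]
F [3,4,-]
H [3,4,-]
H [3,4,-]
H [3,4,-]
F [3,4,5]
F [1,4,5]
H [1,4,5]
F [1,3,5]
H [1,3,5]
H [1,3,5]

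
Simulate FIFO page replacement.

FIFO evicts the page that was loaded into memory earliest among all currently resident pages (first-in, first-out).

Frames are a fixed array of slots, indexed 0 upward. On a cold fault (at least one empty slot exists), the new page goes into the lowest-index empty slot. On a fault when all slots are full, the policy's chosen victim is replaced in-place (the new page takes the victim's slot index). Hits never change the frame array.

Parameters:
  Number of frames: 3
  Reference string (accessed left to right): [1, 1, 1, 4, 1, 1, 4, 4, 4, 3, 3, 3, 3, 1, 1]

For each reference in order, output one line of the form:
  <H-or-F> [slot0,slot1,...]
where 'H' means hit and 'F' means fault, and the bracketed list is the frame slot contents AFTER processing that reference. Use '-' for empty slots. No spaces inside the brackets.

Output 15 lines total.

F [1,-,-]
H [1,-,-]
H [1,-,-]
F [1,4,-]
H [1,4,-]
H [1,4,-]
H [1,4,-]
H [1,4,-]
H [1,4,-]
F [1,4,3]
H [1,4,3]
H [1,4,3]
H [1,4,3]
H [1,4,3]
H [1,4,3]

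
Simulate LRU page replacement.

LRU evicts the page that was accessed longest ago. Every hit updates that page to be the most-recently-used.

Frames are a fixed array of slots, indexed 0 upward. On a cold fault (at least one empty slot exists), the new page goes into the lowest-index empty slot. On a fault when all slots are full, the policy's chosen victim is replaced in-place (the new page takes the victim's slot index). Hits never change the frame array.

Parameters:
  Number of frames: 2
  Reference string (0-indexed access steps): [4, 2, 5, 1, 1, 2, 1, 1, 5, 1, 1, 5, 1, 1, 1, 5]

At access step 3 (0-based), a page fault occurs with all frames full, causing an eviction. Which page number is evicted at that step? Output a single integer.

Step 0: ref 4 -> FAULT, frames=[4,-]
Step 1: ref 2 -> FAULT, frames=[4,2]
Step 2: ref 5 -> FAULT, evict 4, frames=[5,2]
Step 3: ref 1 -> FAULT, evict 2, frames=[5,1]
At step 3: evicted page 2

Answer: 2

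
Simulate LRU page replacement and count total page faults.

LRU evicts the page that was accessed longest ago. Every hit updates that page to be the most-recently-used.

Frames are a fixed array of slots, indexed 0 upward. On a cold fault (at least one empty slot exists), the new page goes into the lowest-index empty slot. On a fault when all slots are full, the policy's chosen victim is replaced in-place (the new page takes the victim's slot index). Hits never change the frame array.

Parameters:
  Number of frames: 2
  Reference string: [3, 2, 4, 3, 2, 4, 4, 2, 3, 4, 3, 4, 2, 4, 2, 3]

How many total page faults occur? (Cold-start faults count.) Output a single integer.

Answer: 10

Derivation:
Step 0: ref 3 → FAULT, frames=[3,-]
Step 1: ref 2 → FAULT, frames=[3,2]
Step 2: ref 4 → FAULT (evict 3), frames=[4,2]
Step 3: ref 3 → FAULT (evict 2), frames=[4,3]
Step 4: ref 2 → FAULT (evict 4), frames=[2,3]
Step 5: ref 4 → FAULT (evict 3), frames=[2,4]
Step 6: ref 4 → HIT, frames=[2,4]
Step 7: ref 2 → HIT, frames=[2,4]
Step 8: ref 3 → FAULT (evict 4), frames=[2,3]
Step 9: ref 4 → FAULT (evict 2), frames=[4,3]
Step 10: ref 3 → HIT, frames=[4,3]
Step 11: ref 4 → HIT, frames=[4,3]
Step 12: ref 2 → FAULT (evict 3), frames=[4,2]
Step 13: ref 4 → HIT, frames=[4,2]
Step 14: ref 2 → HIT, frames=[4,2]
Step 15: ref 3 → FAULT (evict 4), frames=[3,2]
Total faults: 10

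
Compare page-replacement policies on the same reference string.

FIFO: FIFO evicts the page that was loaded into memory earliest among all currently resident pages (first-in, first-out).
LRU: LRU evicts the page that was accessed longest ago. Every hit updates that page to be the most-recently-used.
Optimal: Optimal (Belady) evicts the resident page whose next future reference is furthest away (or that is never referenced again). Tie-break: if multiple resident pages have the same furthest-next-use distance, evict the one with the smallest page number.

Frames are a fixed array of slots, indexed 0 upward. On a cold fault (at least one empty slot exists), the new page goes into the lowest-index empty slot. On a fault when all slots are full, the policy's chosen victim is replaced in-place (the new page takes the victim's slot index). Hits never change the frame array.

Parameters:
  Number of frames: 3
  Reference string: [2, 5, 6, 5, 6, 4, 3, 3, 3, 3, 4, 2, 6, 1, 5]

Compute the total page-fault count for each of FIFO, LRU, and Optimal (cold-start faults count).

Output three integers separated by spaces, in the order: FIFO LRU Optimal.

--- FIFO ---
  step 0: ref 2 -> FAULT, frames=[2,-,-] (faults so far: 1)
  step 1: ref 5 -> FAULT, frames=[2,5,-] (faults so far: 2)
  step 2: ref 6 -> FAULT, frames=[2,5,6] (faults so far: 3)
  step 3: ref 5 -> HIT, frames=[2,5,6] (faults so far: 3)
  step 4: ref 6 -> HIT, frames=[2,5,6] (faults so far: 3)
  step 5: ref 4 -> FAULT, evict 2, frames=[4,5,6] (faults so far: 4)
  step 6: ref 3 -> FAULT, evict 5, frames=[4,3,6] (faults so far: 5)
  step 7: ref 3 -> HIT, frames=[4,3,6] (faults so far: 5)
  step 8: ref 3 -> HIT, frames=[4,3,6] (faults so far: 5)
  step 9: ref 3 -> HIT, frames=[4,3,6] (faults so far: 5)
  step 10: ref 4 -> HIT, frames=[4,3,6] (faults so far: 5)
  step 11: ref 2 -> FAULT, evict 6, frames=[4,3,2] (faults so far: 6)
  step 12: ref 6 -> FAULT, evict 4, frames=[6,3,2] (faults so far: 7)
  step 13: ref 1 -> FAULT, evict 3, frames=[6,1,2] (faults so far: 8)
  step 14: ref 5 -> FAULT, evict 2, frames=[6,1,5] (faults so far: 9)
  FIFO total faults: 9
--- LRU ---
  step 0: ref 2 -> FAULT, frames=[2,-,-] (faults so far: 1)
  step 1: ref 5 -> FAULT, frames=[2,5,-] (faults so far: 2)
  step 2: ref 6 -> FAULT, frames=[2,5,6] (faults so far: 3)
  step 3: ref 5 -> HIT, frames=[2,5,6] (faults so far: 3)
  step 4: ref 6 -> HIT, frames=[2,5,6] (faults so far: 3)
  step 5: ref 4 -> FAULT, evict 2, frames=[4,5,6] (faults so far: 4)
  step 6: ref 3 -> FAULT, evict 5, frames=[4,3,6] (faults so far: 5)
  step 7: ref 3 -> HIT, frames=[4,3,6] (faults so far: 5)
  step 8: ref 3 -> HIT, frames=[4,3,6] (faults so far: 5)
  step 9: ref 3 -> HIT, frames=[4,3,6] (faults so far: 5)
  step 10: ref 4 -> HIT, frames=[4,3,6] (faults so far: 5)
  step 11: ref 2 -> FAULT, evict 6, frames=[4,3,2] (faults so far: 6)
  step 12: ref 6 -> FAULT, evict 3, frames=[4,6,2] (faults so far: 7)
  step 13: ref 1 -> FAULT, evict 4, frames=[1,6,2] (faults so far: 8)
  step 14: ref 5 -> FAULT, evict 2, frames=[1,6,5] (faults so far: 9)
  LRU total faults: 9
--- Optimal ---
  step 0: ref 2 -> FAULT, frames=[2,-,-] (faults so far: 1)
  step 1: ref 5 -> FAULT, frames=[2,5,-] (faults so far: 2)
  step 2: ref 6 -> FAULT, frames=[2,5,6] (faults so far: 3)
  step 3: ref 5 -> HIT, frames=[2,5,6] (faults so far: 3)
  step 4: ref 6 -> HIT, frames=[2,5,6] (faults so far: 3)
  step 5: ref 4 -> FAULT, evict 5, frames=[2,4,6] (faults so far: 4)
  step 6: ref 3 -> FAULT, evict 6, frames=[2,4,3] (faults so far: 5)
  step 7: ref 3 -> HIT, frames=[2,4,3] (faults so far: 5)
  step 8: ref 3 -> HIT, frames=[2,4,3] (faults so far: 5)
  step 9: ref 3 -> HIT, frames=[2,4,3] (faults so far: 5)
  step 10: ref 4 -> HIT, frames=[2,4,3] (faults so far: 5)
  step 11: ref 2 -> HIT, frames=[2,4,3] (faults so far: 5)
  step 12: ref 6 -> FAULT, evict 2, frames=[6,4,3] (faults so far: 6)
  step 13: ref 1 -> FAULT, evict 3, frames=[6,4,1] (faults so far: 7)
  step 14: ref 5 -> FAULT, evict 1, frames=[6,4,5] (faults so far: 8)
  Optimal total faults: 8

Answer: 9 9 8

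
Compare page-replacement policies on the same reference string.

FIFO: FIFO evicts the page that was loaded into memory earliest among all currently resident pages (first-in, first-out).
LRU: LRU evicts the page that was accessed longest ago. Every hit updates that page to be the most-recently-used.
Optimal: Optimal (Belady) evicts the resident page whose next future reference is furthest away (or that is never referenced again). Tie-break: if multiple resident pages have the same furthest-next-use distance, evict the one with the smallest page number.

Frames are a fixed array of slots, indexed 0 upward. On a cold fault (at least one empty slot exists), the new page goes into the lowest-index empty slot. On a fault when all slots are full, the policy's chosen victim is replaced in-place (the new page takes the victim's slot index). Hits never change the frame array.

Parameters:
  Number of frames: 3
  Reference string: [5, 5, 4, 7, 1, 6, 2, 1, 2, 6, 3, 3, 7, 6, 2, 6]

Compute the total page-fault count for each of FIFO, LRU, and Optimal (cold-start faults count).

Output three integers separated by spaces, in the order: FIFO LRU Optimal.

Answer: 10 9 8

Derivation:
--- FIFO ---
  step 0: ref 5 -> FAULT, frames=[5,-,-] (faults so far: 1)
  step 1: ref 5 -> HIT, frames=[5,-,-] (faults so far: 1)
  step 2: ref 4 -> FAULT, frames=[5,4,-] (faults so far: 2)
  step 3: ref 7 -> FAULT, frames=[5,4,7] (faults so far: 3)
  step 4: ref 1 -> FAULT, evict 5, frames=[1,4,7] (faults so far: 4)
  step 5: ref 6 -> FAULT, evict 4, frames=[1,6,7] (faults so far: 5)
  step 6: ref 2 -> FAULT, evict 7, frames=[1,6,2] (faults so far: 6)
  step 7: ref 1 -> HIT, frames=[1,6,2] (faults so far: 6)
  step 8: ref 2 -> HIT, frames=[1,6,2] (faults so far: 6)
  step 9: ref 6 -> HIT, frames=[1,6,2] (faults so far: 6)
  step 10: ref 3 -> FAULT, evict 1, frames=[3,6,2] (faults so far: 7)
  step 11: ref 3 -> HIT, frames=[3,6,2] (faults so far: 7)
  step 12: ref 7 -> FAULT, evict 6, frames=[3,7,2] (faults so far: 8)
  step 13: ref 6 -> FAULT, evict 2, frames=[3,7,6] (faults so far: 9)
  step 14: ref 2 -> FAULT, evict 3, frames=[2,7,6] (faults so far: 10)
  step 15: ref 6 -> HIT, frames=[2,7,6] (faults so far: 10)
  FIFO total faults: 10
--- LRU ---
  step 0: ref 5 -> FAULT, frames=[5,-,-] (faults so far: 1)
  step 1: ref 5 -> HIT, frames=[5,-,-] (faults so far: 1)
  step 2: ref 4 -> FAULT, frames=[5,4,-] (faults so far: 2)
  step 3: ref 7 -> FAULT, frames=[5,4,7] (faults so far: 3)
  step 4: ref 1 -> FAULT, evict 5, frames=[1,4,7] (faults so far: 4)
  step 5: ref 6 -> FAULT, evict 4, frames=[1,6,7] (faults so far: 5)
  step 6: ref 2 -> FAULT, evict 7, frames=[1,6,2] (faults so far: 6)
  step 7: ref 1 -> HIT, frames=[1,6,2] (faults so far: 6)
  step 8: ref 2 -> HIT, frames=[1,6,2] (faults so far: 6)
  step 9: ref 6 -> HIT, frames=[1,6,2] (faults so far: 6)
  step 10: ref 3 -> FAULT, evict 1, frames=[3,6,2] (faults so far: 7)
  step 11: ref 3 -> HIT, frames=[3,6,2] (faults so far: 7)
  step 12: ref 7 -> FAULT, evict 2, frames=[3,6,7] (faults so far: 8)
  step 13: ref 6 -> HIT, frames=[3,6,7] (faults so far: 8)
  step 14: ref 2 -> FAULT, evict 3, frames=[2,6,7] (faults so far: 9)
  step 15: ref 6 -> HIT, frames=[2,6,7] (faults so far: 9)
  LRU total faults: 9
--- Optimal ---
  step 0: ref 5 -> FAULT, frames=[5,-,-] (faults so far: 1)
  step 1: ref 5 -> HIT, frames=[5,-,-] (faults so far: 1)
  step 2: ref 4 -> FAULT, frames=[5,4,-] (faults so far: 2)
  step 3: ref 7 -> FAULT, frames=[5,4,7] (faults so far: 3)
  step 4: ref 1 -> FAULT, evict 4, frames=[5,1,7] (faults so far: 4)
  step 5: ref 6 -> FAULT, evict 5, frames=[6,1,7] (faults so far: 5)
  step 6: ref 2 -> FAULT, evict 7, frames=[6,1,2] (faults so far: 6)
  step 7: ref 1 -> HIT, frames=[6,1,2] (faults so far: 6)
  step 8: ref 2 -> HIT, frames=[6,1,2] (faults so far: 6)
  step 9: ref 6 -> HIT, frames=[6,1,2] (faults so far: 6)
  step 10: ref 3 -> FAULT, evict 1, frames=[6,3,2] (faults so far: 7)
  step 11: ref 3 -> HIT, frames=[6,3,2] (faults so far: 7)
  step 12: ref 7 -> FAULT, evict 3, frames=[6,7,2] (faults so far: 8)
  step 13: ref 6 -> HIT, frames=[6,7,2] (faults so far: 8)
  step 14: ref 2 -> HIT, frames=[6,7,2] (faults so far: 8)
  step 15: ref 6 -> HIT, frames=[6,7,2] (faults so far: 8)
  Optimal total faults: 8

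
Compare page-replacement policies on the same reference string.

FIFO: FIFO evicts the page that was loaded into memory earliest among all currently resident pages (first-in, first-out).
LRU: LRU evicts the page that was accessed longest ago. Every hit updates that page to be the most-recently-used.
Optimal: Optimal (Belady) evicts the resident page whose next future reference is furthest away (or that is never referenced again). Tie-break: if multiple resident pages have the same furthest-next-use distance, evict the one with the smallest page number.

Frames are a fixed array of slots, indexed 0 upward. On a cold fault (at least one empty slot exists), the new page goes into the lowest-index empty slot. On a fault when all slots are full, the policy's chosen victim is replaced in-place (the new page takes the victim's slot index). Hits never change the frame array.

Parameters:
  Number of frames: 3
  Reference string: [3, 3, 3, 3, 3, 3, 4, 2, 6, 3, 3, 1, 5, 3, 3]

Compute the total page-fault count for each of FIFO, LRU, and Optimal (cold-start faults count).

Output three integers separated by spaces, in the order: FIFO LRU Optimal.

--- FIFO ---
  step 0: ref 3 -> FAULT, frames=[3,-,-] (faults so far: 1)
  step 1: ref 3 -> HIT, frames=[3,-,-] (faults so far: 1)
  step 2: ref 3 -> HIT, frames=[3,-,-] (faults so far: 1)
  step 3: ref 3 -> HIT, frames=[3,-,-] (faults so far: 1)
  step 4: ref 3 -> HIT, frames=[3,-,-] (faults so far: 1)
  step 5: ref 3 -> HIT, frames=[3,-,-] (faults so far: 1)
  step 6: ref 4 -> FAULT, frames=[3,4,-] (faults so far: 2)
  step 7: ref 2 -> FAULT, frames=[3,4,2] (faults so far: 3)
  step 8: ref 6 -> FAULT, evict 3, frames=[6,4,2] (faults so far: 4)
  step 9: ref 3 -> FAULT, evict 4, frames=[6,3,2] (faults so far: 5)
  step 10: ref 3 -> HIT, frames=[6,3,2] (faults so far: 5)
  step 11: ref 1 -> FAULT, evict 2, frames=[6,3,1] (faults so far: 6)
  step 12: ref 5 -> FAULT, evict 6, frames=[5,3,1] (faults so far: 7)
  step 13: ref 3 -> HIT, frames=[5,3,1] (faults so far: 7)
  step 14: ref 3 -> HIT, frames=[5,3,1] (faults so far: 7)
  FIFO total faults: 7
--- LRU ---
  step 0: ref 3 -> FAULT, frames=[3,-,-] (faults so far: 1)
  step 1: ref 3 -> HIT, frames=[3,-,-] (faults so far: 1)
  step 2: ref 3 -> HIT, frames=[3,-,-] (faults so far: 1)
  step 3: ref 3 -> HIT, frames=[3,-,-] (faults so far: 1)
  step 4: ref 3 -> HIT, frames=[3,-,-] (faults so far: 1)
  step 5: ref 3 -> HIT, frames=[3,-,-] (faults so far: 1)
  step 6: ref 4 -> FAULT, frames=[3,4,-] (faults so far: 2)
  step 7: ref 2 -> FAULT, frames=[3,4,2] (faults so far: 3)
  step 8: ref 6 -> FAULT, evict 3, frames=[6,4,2] (faults so far: 4)
  step 9: ref 3 -> FAULT, evict 4, frames=[6,3,2] (faults so far: 5)
  step 10: ref 3 -> HIT, frames=[6,3,2] (faults so far: 5)
  step 11: ref 1 -> FAULT, evict 2, frames=[6,3,1] (faults so far: 6)
  step 12: ref 5 -> FAULT, evict 6, frames=[5,3,1] (faults so far: 7)
  step 13: ref 3 -> HIT, frames=[5,3,1] (faults so far: 7)
  step 14: ref 3 -> HIT, frames=[5,3,1] (faults so far: 7)
  LRU total faults: 7
--- Optimal ---
  step 0: ref 3 -> FAULT, frames=[3,-,-] (faults so far: 1)
  step 1: ref 3 -> HIT, frames=[3,-,-] (faults so far: 1)
  step 2: ref 3 -> HIT, frames=[3,-,-] (faults so far: 1)
  step 3: ref 3 -> HIT, frames=[3,-,-] (faults so far: 1)
  step 4: ref 3 -> HIT, frames=[3,-,-] (faults so far: 1)
  step 5: ref 3 -> HIT, frames=[3,-,-] (faults so far: 1)
  step 6: ref 4 -> FAULT, frames=[3,4,-] (faults so far: 2)
  step 7: ref 2 -> FAULT, frames=[3,4,2] (faults so far: 3)
  step 8: ref 6 -> FAULT, evict 2, frames=[3,4,6] (faults so far: 4)
  step 9: ref 3 -> HIT, frames=[3,4,6] (faults so far: 4)
  step 10: ref 3 -> HIT, frames=[3,4,6] (faults so far: 4)
  step 11: ref 1 -> FAULT, evict 4, frames=[3,1,6] (faults so far: 5)
  step 12: ref 5 -> FAULT, evict 1, frames=[3,5,6] (faults so far: 6)
  step 13: ref 3 -> HIT, frames=[3,5,6] (faults so far: 6)
  step 14: ref 3 -> HIT, frames=[3,5,6] (faults so far: 6)
  Optimal total faults: 6

Answer: 7 7 6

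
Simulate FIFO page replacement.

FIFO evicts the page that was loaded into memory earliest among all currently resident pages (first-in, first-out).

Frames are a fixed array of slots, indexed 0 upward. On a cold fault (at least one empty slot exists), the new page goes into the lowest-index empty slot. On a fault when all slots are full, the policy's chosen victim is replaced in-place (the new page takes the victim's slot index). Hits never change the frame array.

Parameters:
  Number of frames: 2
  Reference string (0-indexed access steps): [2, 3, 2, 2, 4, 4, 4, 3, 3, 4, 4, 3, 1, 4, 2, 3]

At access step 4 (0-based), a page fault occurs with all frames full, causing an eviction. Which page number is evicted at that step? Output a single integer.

Answer: 2

Derivation:
Step 0: ref 2 -> FAULT, frames=[2,-]
Step 1: ref 3 -> FAULT, frames=[2,3]
Step 2: ref 2 -> HIT, frames=[2,3]
Step 3: ref 2 -> HIT, frames=[2,3]
Step 4: ref 4 -> FAULT, evict 2, frames=[4,3]
At step 4: evicted page 2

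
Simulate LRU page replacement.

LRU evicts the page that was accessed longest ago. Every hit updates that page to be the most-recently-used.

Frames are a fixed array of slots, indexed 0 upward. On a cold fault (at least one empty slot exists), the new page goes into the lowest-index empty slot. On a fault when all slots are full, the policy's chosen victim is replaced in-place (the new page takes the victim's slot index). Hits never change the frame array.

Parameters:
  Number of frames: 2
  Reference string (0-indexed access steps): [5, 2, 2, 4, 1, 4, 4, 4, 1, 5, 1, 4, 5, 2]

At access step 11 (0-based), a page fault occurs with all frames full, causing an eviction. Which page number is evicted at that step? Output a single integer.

Step 0: ref 5 -> FAULT, frames=[5,-]
Step 1: ref 2 -> FAULT, frames=[5,2]
Step 2: ref 2 -> HIT, frames=[5,2]
Step 3: ref 4 -> FAULT, evict 5, frames=[4,2]
Step 4: ref 1 -> FAULT, evict 2, frames=[4,1]
Step 5: ref 4 -> HIT, frames=[4,1]
Step 6: ref 4 -> HIT, frames=[4,1]
Step 7: ref 4 -> HIT, frames=[4,1]
Step 8: ref 1 -> HIT, frames=[4,1]
Step 9: ref 5 -> FAULT, evict 4, frames=[5,1]
Step 10: ref 1 -> HIT, frames=[5,1]
Step 11: ref 4 -> FAULT, evict 5, frames=[4,1]
At step 11: evicted page 5

Answer: 5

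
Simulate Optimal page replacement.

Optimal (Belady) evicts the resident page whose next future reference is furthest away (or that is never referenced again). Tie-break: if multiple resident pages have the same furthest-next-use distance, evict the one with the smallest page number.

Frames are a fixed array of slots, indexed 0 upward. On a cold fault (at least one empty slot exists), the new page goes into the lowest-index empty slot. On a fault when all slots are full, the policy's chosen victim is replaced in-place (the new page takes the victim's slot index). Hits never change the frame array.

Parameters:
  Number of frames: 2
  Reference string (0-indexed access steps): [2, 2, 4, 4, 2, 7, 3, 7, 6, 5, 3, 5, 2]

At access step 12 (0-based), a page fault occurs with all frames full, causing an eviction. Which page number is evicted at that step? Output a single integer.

Answer: 3

Derivation:
Step 0: ref 2 -> FAULT, frames=[2,-]
Step 1: ref 2 -> HIT, frames=[2,-]
Step 2: ref 4 -> FAULT, frames=[2,4]
Step 3: ref 4 -> HIT, frames=[2,4]
Step 4: ref 2 -> HIT, frames=[2,4]
Step 5: ref 7 -> FAULT, evict 4, frames=[2,7]
Step 6: ref 3 -> FAULT, evict 2, frames=[3,7]
Step 7: ref 7 -> HIT, frames=[3,7]
Step 8: ref 6 -> FAULT, evict 7, frames=[3,6]
Step 9: ref 5 -> FAULT, evict 6, frames=[3,5]
Step 10: ref 3 -> HIT, frames=[3,5]
Step 11: ref 5 -> HIT, frames=[3,5]
Step 12: ref 2 -> FAULT, evict 3, frames=[2,5]
At step 12: evicted page 3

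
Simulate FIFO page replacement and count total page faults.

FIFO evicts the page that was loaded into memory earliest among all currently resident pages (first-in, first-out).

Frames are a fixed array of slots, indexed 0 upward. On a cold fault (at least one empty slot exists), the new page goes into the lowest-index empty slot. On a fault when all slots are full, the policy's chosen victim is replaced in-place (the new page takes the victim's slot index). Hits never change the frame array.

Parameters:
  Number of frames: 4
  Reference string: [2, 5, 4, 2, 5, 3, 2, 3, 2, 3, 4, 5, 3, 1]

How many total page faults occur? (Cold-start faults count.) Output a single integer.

Answer: 5

Derivation:
Step 0: ref 2 → FAULT, frames=[2,-,-,-]
Step 1: ref 5 → FAULT, frames=[2,5,-,-]
Step 2: ref 4 → FAULT, frames=[2,5,4,-]
Step 3: ref 2 → HIT, frames=[2,5,4,-]
Step 4: ref 5 → HIT, frames=[2,5,4,-]
Step 5: ref 3 → FAULT, frames=[2,5,4,3]
Step 6: ref 2 → HIT, frames=[2,5,4,3]
Step 7: ref 3 → HIT, frames=[2,5,4,3]
Step 8: ref 2 → HIT, frames=[2,5,4,3]
Step 9: ref 3 → HIT, frames=[2,5,4,3]
Step 10: ref 4 → HIT, frames=[2,5,4,3]
Step 11: ref 5 → HIT, frames=[2,5,4,3]
Step 12: ref 3 → HIT, frames=[2,5,4,3]
Step 13: ref 1 → FAULT (evict 2), frames=[1,5,4,3]
Total faults: 5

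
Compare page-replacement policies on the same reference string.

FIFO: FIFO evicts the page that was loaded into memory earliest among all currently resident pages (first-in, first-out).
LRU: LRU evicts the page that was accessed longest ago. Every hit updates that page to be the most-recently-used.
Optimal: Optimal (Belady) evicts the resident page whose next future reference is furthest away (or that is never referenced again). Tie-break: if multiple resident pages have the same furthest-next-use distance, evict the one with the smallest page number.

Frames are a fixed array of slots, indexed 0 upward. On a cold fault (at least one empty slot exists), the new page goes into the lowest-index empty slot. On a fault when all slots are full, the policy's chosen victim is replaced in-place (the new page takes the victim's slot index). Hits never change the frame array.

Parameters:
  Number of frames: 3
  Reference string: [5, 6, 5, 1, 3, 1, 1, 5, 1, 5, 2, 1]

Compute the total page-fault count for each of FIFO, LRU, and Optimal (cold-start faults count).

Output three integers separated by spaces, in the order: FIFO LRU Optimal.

Answer: 7 5 5

Derivation:
--- FIFO ---
  step 0: ref 5 -> FAULT, frames=[5,-,-] (faults so far: 1)
  step 1: ref 6 -> FAULT, frames=[5,6,-] (faults so far: 2)
  step 2: ref 5 -> HIT, frames=[5,6,-] (faults so far: 2)
  step 3: ref 1 -> FAULT, frames=[5,6,1] (faults so far: 3)
  step 4: ref 3 -> FAULT, evict 5, frames=[3,6,1] (faults so far: 4)
  step 5: ref 1 -> HIT, frames=[3,6,1] (faults so far: 4)
  step 6: ref 1 -> HIT, frames=[3,6,1] (faults so far: 4)
  step 7: ref 5 -> FAULT, evict 6, frames=[3,5,1] (faults so far: 5)
  step 8: ref 1 -> HIT, frames=[3,5,1] (faults so far: 5)
  step 9: ref 5 -> HIT, frames=[3,5,1] (faults so far: 5)
  step 10: ref 2 -> FAULT, evict 1, frames=[3,5,2] (faults so far: 6)
  step 11: ref 1 -> FAULT, evict 3, frames=[1,5,2] (faults so far: 7)
  FIFO total faults: 7
--- LRU ---
  step 0: ref 5 -> FAULT, frames=[5,-,-] (faults so far: 1)
  step 1: ref 6 -> FAULT, frames=[5,6,-] (faults so far: 2)
  step 2: ref 5 -> HIT, frames=[5,6,-] (faults so far: 2)
  step 3: ref 1 -> FAULT, frames=[5,6,1] (faults so far: 3)
  step 4: ref 3 -> FAULT, evict 6, frames=[5,3,1] (faults so far: 4)
  step 5: ref 1 -> HIT, frames=[5,3,1] (faults so far: 4)
  step 6: ref 1 -> HIT, frames=[5,3,1] (faults so far: 4)
  step 7: ref 5 -> HIT, frames=[5,3,1] (faults so far: 4)
  step 8: ref 1 -> HIT, frames=[5,3,1] (faults so far: 4)
  step 9: ref 5 -> HIT, frames=[5,3,1] (faults so far: 4)
  step 10: ref 2 -> FAULT, evict 3, frames=[5,2,1] (faults so far: 5)
  step 11: ref 1 -> HIT, frames=[5,2,1] (faults so far: 5)
  LRU total faults: 5
--- Optimal ---
  step 0: ref 5 -> FAULT, frames=[5,-,-] (faults so far: 1)
  step 1: ref 6 -> FAULT, frames=[5,6,-] (faults so far: 2)
  step 2: ref 5 -> HIT, frames=[5,6,-] (faults so far: 2)
  step 3: ref 1 -> FAULT, frames=[5,6,1] (faults so far: 3)
  step 4: ref 3 -> FAULT, evict 6, frames=[5,3,1] (faults so far: 4)
  step 5: ref 1 -> HIT, frames=[5,3,1] (faults so far: 4)
  step 6: ref 1 -> HIT, frames=[5,3,1] (faults so far: 4)
  step 7: ref 5 -> HIT, frames=[5,3,1] (faults so far: 4)
  step 8: ref 1 -> HIT, frames=[5,3,1] (faults so far: 4)
  step 9: ref 5 -> HIT, frames=[5,3,1] (faults so far: 4)
  step 10: ref 2 -> FAULT, evict 3, frames=[5,2,1] (faults so far: 5)
  step 11: ref 1 -> HIT, frames=[5,2,1] (faults so far: 5)
  Optimal total faults: 5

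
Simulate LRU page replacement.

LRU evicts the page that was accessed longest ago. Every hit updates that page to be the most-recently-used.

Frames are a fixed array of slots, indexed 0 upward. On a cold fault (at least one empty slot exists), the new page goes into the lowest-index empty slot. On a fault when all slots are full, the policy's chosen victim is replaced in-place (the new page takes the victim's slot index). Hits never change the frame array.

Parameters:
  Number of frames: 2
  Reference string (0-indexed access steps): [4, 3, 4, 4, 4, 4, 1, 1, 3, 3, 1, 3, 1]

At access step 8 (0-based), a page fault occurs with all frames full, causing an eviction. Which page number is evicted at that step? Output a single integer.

Step 0: ref 4 -> FAULT, frames=[4,-]
Step 1: ref 3 -> FAULT, frames=[4,3]
Step 2: ref 4 -> HIT, frames=[4,3]
Step 3: ref 4 -> HIT, frames=[4,3]
Step 4: ref 4 -> HIT, frames=[4,3]
Step 5: ref 4 -> HIT, frames=[4,3]
Step 6: ref 1 -> FAULT, evict 3, frames=[4,1]
Step 7: ref 1 -> HIT, frames=[4,1]
Step 8: ref 3 -> FAULT, evict 4, frames=[3,1]
At step 8: evicted page 4

Answer: 4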